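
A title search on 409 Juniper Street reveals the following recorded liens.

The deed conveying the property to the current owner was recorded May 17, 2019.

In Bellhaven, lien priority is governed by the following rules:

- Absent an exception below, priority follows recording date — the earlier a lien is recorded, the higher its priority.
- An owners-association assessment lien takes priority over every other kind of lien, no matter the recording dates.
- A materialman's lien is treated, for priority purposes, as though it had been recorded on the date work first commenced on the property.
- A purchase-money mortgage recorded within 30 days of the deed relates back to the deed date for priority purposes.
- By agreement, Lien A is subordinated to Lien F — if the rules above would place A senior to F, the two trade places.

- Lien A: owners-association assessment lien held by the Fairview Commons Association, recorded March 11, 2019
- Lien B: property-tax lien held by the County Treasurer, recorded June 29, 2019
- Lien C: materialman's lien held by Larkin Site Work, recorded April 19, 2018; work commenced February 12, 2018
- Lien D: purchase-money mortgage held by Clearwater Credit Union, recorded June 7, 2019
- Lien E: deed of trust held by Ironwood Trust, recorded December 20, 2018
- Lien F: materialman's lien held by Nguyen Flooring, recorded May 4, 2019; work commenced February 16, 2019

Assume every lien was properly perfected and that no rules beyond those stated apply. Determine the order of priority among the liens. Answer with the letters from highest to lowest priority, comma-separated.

F, C, E, A, D, B

Adjusting effective dates: C's effective date is February 12, 2018, when work began; D's effective date is the deed date, May 17, 2019; F relates back to February 16, 2019 (work commenced).
A is an owners-association assessment lien, so it outranks all other liens regardless of date.
Remaining liens by effective date: C (February 12, 2018), E (December 20, 2018), F (February 16, 2019), D (May 17, 2019), B (June 29, 2019).
Because A would otherwise rank above F, the subordination swaps them.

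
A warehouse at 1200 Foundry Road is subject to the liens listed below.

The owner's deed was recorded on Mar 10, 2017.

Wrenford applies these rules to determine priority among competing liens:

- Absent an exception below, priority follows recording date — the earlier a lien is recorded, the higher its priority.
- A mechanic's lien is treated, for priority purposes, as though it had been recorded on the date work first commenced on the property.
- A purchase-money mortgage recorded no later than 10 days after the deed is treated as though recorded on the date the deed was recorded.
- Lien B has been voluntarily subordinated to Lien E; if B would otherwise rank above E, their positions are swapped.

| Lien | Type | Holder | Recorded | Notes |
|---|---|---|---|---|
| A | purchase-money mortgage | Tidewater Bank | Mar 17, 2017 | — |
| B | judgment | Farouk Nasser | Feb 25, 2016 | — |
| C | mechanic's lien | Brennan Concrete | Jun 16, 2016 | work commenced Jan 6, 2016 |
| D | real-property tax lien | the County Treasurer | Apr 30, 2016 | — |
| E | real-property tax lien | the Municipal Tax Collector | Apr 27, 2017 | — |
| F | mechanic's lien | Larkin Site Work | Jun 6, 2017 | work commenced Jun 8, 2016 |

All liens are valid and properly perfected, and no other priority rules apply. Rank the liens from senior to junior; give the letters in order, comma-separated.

C, E, D, F, A, B

Effective dates after the stated exceptions: A's effective date is the deed date, Mar 10, 2017; C relates back to Jan 6, 2016 (work commenced); F relates back to Jun 8, 2016 (work commenced).
Ordering by effective date: C (Jan 6, 2016), B (Feb 25, 2016), D (Apr 30, 2016), F (Jun 8, 2016), A (Mar 10, 2017), E (Apr 27, 2017).
Because B would otherwise rank above E, the subordination swaps them.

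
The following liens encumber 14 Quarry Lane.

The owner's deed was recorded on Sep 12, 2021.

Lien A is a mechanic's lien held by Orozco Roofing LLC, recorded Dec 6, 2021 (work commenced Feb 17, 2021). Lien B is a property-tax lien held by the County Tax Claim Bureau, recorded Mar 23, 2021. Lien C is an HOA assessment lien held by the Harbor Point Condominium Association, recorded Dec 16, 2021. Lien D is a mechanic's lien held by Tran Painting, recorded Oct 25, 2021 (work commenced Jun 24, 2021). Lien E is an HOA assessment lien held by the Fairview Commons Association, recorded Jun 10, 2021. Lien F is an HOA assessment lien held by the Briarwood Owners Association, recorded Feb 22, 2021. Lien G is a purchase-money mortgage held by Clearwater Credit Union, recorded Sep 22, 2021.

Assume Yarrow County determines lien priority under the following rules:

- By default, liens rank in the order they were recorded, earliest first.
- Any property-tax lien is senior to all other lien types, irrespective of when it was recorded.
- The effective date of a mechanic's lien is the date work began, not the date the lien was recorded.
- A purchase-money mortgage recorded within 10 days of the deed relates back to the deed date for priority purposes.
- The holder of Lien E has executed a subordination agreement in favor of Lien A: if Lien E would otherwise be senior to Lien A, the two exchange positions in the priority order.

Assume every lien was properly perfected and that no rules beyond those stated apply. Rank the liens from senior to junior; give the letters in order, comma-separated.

Effective dates: A relates back to Feb 17, 2021 (work commenced); D's effective date is Jun 24, 2021, when work began; G relates back to the deed date Sep 12, 2021.
B is a property-tax lien and takes priority over every other lien.
The other liens, earliest effective date first: A (Feb 17, 2021), F (Feb 22, 2021), E (Jun 10, 2021), D (Jun 24, 2021), G (Sep 12, 2021), C (Dec 16, 2021).
Since E is not senior to A, the subordination leaves the order unchanged.

B, A, F, E, D, G, C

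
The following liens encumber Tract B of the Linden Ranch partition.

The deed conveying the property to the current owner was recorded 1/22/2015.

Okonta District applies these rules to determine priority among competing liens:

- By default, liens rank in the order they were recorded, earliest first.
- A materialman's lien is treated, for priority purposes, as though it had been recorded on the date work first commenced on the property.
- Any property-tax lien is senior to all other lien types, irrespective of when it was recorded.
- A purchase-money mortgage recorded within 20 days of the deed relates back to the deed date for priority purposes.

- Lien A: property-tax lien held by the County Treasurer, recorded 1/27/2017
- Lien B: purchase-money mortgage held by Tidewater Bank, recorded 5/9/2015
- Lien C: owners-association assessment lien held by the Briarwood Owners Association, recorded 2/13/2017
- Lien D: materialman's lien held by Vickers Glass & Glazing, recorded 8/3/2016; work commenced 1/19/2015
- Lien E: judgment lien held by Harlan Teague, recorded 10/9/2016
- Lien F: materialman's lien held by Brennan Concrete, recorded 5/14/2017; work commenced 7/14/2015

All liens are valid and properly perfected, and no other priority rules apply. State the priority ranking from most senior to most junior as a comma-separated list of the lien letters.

First, effective dates: B was recorded 107 days after the deed, outside the 20-day window, so it keeps its recording date; D's effective date is 1/19/2015, when work began; F is treated as recorded 7/14/2015, the work-commencement date.
A, as a property-tax lien, has superpriority and ranks first.
Remaining liens by effective date: D (1/19/2015), B (5/9/2015), F (7/14/2015), E (10/9/2016), C (2/13/2017).

A, D, B, F, E, C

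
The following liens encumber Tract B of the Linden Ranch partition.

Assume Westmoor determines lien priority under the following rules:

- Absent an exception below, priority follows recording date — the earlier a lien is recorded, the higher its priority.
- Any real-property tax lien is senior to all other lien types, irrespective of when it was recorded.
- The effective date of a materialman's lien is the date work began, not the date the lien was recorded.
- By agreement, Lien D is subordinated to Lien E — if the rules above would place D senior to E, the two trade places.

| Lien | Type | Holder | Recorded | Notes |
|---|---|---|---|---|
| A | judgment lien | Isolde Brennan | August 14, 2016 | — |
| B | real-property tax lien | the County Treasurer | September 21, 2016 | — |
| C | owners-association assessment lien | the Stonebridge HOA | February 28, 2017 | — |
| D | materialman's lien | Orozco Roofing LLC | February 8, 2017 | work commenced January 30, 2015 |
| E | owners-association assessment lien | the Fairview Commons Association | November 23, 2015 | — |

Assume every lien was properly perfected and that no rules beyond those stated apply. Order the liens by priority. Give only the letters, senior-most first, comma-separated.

Effective dates after the stated exceptions: D is treated as recorded January 30, 2015, the work-commencement date.
B, as a real-property tax lien, has superpriority and ranks first.
Among the remaining liens, by effective date: D (January 30, 2015), E (November 23, 2015), A (August 14, 2016), C (February 28, 2017).
The subordination applies — D was senior to E — so D and E swap.

B, E, D, A, C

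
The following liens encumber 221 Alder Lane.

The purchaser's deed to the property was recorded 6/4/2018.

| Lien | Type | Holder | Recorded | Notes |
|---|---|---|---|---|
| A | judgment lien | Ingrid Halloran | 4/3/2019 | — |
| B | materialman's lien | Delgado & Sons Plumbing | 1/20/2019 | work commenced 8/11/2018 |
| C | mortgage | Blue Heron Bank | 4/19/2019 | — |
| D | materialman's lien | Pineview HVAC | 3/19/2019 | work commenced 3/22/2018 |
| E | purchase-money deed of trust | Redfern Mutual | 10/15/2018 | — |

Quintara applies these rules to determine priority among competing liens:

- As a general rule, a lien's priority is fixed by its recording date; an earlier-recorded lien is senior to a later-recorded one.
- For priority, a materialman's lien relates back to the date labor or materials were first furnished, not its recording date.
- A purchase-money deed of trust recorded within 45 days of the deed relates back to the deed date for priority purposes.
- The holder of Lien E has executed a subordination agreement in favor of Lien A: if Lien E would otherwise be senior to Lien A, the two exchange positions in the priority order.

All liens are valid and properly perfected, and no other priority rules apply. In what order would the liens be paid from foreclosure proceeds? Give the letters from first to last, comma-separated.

Adjusting effective dates: B is treated as recorded 8/11/2018, the work-commencement date; D's effective date is 3/22/2018, when work began; E was recorded 133 days after the deed, outside the 45-day window, so it keeps its recording date.
Ordering by effective date: D (3/22/2018), B (8/11/2018), E (10/15/2018), A (4/3/2019), C (4/19/2019).
The subordination applies — E was senior to A — so E and A swap.

D, B, A, E, C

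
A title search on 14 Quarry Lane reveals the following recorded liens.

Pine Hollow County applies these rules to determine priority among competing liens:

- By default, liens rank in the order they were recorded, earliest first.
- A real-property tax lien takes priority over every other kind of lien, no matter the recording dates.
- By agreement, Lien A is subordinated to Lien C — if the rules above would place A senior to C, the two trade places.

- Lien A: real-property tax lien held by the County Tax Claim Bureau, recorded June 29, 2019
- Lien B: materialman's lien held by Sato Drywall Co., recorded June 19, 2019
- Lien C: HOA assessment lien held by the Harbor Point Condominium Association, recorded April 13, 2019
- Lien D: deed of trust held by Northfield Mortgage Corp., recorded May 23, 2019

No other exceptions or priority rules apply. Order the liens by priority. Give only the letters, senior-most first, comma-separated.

C, A, D, B

A is a real-property tax lien and takes priority over every other lien.
Remaining liens by effective date: C (April 13, 2019), D (May 23, 2019), B (June 19, 2019).
Because A would otherwise rank above C, the subordination swaps them.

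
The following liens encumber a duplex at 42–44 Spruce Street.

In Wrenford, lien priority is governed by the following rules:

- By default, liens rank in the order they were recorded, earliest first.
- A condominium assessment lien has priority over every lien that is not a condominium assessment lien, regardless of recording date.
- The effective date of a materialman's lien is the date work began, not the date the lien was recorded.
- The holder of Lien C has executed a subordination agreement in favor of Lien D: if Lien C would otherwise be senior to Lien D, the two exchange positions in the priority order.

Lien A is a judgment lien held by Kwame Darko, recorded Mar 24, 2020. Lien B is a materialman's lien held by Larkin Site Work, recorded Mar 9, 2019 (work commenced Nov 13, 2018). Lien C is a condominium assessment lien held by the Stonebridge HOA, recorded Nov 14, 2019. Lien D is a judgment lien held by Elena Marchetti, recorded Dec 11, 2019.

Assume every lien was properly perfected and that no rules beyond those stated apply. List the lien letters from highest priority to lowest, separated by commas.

D, B, C, A

First, effective dates: B's effective date is Nov 13, 2018, when work began.
C, as a condominium assessment lien, has superpriority and ranks first.
Remaining liens by effective date: B (Nov 13, 2018), D (Dec 11, 2019), A (Mar 24, 2020).
C would otherwise be senior to D, so under the subordination agreement C and D exchange positions.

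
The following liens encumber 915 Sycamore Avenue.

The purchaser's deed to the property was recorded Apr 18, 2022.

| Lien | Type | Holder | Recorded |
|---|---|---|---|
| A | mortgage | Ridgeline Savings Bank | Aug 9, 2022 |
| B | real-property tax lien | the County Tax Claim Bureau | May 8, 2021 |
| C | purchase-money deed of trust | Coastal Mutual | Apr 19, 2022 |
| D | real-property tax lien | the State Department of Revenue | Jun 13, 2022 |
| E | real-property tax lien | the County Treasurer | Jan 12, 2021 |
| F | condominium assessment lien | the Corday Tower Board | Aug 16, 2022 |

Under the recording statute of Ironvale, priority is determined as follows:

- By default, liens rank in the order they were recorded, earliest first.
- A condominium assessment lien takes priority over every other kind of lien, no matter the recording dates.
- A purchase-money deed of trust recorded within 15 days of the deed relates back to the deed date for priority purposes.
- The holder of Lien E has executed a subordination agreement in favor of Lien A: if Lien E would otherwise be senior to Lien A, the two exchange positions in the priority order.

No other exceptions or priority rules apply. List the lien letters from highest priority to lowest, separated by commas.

Adjusting effective dates: C was recorded within the 15-day window, so its effective date is the deed date Apr 18, 2022.
F is a condominium assessment lien and takes priority over every other lien.
Among the remaining liens, by effective date: E (Jan 12, 2021), B (May 8, 2021), C (Apr 18, 2022), D (Jun 13, 2022), A (Aug 9, 2022).
E would otherwise be senior to A, so under the subordination agreement E and A exchange positions.

F, A, B, C, D, E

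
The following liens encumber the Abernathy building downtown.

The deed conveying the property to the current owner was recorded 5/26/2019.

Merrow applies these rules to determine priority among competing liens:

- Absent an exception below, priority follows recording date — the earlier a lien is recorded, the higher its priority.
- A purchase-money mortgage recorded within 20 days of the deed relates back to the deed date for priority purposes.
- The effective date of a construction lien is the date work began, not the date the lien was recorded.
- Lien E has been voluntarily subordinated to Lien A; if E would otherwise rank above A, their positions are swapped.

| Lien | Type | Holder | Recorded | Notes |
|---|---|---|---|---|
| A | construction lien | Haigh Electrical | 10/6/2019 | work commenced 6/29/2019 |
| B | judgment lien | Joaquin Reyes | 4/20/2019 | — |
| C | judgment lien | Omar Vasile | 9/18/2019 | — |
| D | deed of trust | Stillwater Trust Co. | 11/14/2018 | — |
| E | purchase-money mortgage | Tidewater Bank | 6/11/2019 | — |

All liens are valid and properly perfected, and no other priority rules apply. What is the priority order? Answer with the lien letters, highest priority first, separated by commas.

D, B, A, E, C

Effective dates: A is treated as recorded 6/29/2019, the work-commencement date; E's effective date is the deed date, 5/26/2019.
By effective date: D (11/14/2018), B (4/20/2019), E (5/26/2019), A (6/29/2019), C (9/18/2019).
Because E would otherwise rank above A, the subordination swaps them.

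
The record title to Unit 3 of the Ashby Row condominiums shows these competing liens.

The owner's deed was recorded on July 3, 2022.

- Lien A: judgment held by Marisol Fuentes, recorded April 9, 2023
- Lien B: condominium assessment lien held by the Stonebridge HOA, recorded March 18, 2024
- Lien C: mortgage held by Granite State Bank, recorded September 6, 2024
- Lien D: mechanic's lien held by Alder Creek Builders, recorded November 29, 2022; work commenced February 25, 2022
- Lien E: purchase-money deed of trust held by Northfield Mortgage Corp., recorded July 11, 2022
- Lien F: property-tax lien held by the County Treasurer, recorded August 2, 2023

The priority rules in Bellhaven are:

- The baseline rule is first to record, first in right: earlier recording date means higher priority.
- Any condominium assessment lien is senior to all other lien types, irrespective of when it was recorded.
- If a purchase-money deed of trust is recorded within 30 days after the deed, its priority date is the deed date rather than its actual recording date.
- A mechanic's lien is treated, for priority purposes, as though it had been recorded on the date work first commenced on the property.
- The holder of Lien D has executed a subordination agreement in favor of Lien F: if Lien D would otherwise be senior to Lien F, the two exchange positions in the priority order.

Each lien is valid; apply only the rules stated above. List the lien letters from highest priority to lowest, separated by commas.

Effective dates: D's effective date is February 25, 2022, when work began; E was recorded within the 30-day window, so its effective date is the deed date July 3, 2022.
B is a condominium assessment lien and takes priority over every other lien.
Ordering the rest by effective date: D (February 25, 2022), E (July 3, 2022), A (April 9, 2023), F (August 2, 2023), C (September 6, 2024).
D would otherwise be senior to F, so under the subordination agreement D and F exchange positions.

B, F, E, A, D, C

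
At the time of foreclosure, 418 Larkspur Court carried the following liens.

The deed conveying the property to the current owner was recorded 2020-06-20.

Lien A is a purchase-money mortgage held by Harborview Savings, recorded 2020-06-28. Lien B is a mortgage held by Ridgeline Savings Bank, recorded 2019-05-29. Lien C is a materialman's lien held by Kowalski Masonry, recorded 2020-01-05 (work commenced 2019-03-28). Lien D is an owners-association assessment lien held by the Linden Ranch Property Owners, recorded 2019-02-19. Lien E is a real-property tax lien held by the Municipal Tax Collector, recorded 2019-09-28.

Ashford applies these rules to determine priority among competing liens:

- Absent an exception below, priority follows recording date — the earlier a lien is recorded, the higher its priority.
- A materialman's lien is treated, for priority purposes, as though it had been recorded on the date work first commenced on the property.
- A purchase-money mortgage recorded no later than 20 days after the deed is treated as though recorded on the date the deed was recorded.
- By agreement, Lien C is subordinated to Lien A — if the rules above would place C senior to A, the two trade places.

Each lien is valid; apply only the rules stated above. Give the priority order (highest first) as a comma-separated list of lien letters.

First, effective dates: A was recorded within the 20-day window, so its effective date is the deed date 2020-06-20; C is treated as recorded 2019-03-28, the work-commencement date.
Sorted by effective date: D (2019-02-19), C (2019-03-28), B (2019-05-29), E (2019-09-28), A (2020-06-20).
Because C would otherwise rank above A, the subordination swaps them.

D, A, B, E, C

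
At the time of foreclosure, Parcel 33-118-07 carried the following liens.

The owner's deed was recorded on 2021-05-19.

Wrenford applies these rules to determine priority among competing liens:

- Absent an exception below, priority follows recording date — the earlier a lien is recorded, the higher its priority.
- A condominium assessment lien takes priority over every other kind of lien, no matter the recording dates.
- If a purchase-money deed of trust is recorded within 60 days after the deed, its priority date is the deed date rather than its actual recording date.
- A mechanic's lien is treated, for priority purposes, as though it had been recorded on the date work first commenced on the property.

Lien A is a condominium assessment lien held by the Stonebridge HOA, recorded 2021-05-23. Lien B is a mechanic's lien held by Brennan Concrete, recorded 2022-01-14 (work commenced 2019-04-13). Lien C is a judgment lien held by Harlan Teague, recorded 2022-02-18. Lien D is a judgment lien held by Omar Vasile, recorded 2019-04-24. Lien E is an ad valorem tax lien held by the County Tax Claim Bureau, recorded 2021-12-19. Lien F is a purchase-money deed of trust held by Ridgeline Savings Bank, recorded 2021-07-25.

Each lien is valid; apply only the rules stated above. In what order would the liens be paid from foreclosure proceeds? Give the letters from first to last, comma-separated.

Effective dates after the stated exceptions: B is treated as recorded 2019-04-13, the work-commencement date; F was recorded 67 days after the deed — beyond 60 days — so no relation-back applies.
A, as a condominium assessment lien, has superpriority and ranks first.
Among the remaining liens, by effective date: B (2019-04-13), D (2019-04-24), F (2021-07-25), E (2021-12-19), C (2022-02-18).

A, B, D, F, E, C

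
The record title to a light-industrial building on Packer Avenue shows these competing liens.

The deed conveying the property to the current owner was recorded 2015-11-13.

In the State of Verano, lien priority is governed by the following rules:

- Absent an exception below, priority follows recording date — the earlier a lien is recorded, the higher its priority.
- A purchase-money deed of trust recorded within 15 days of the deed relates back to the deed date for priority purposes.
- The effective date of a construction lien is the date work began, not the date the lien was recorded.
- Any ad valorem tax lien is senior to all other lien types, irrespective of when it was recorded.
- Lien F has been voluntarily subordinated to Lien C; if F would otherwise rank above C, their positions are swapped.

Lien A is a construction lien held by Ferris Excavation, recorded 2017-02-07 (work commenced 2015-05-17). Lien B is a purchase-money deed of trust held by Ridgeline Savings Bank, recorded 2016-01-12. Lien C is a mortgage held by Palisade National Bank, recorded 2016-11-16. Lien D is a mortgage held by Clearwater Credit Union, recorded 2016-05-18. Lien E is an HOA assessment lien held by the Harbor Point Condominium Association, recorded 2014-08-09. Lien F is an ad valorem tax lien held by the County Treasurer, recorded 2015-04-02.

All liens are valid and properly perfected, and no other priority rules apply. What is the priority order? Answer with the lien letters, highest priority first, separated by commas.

C, E, A, B, D, F

Effective dates after the stated exceptions: A relates back to 2015-05-17 (work commenced); B was recorded 60 days after the deed, outside the 15-day window, so it keeps its recording date.
As an ad valorem tax lien, F is senior to every other lien.
Ordering the rest by effective date: E (2014-08-09), A (2015-05-17), B (2016-01-12), D (2016-05-18), C (2016-11-16).
F is senior to C before the subordination, so the two trade places.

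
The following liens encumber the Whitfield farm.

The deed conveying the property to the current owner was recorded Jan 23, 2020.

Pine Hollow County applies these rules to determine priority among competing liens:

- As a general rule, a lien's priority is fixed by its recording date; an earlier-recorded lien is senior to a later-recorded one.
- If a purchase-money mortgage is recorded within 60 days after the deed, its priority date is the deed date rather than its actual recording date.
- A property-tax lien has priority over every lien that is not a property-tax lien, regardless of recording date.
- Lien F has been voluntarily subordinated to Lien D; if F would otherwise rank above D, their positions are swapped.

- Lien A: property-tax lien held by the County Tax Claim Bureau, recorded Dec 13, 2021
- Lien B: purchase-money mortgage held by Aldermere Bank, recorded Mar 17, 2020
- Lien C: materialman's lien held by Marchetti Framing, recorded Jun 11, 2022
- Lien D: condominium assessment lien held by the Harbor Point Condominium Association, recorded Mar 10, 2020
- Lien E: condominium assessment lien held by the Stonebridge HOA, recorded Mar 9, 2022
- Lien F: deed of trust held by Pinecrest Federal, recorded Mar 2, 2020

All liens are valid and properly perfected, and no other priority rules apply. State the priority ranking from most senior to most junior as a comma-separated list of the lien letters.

Adjusting effective dates: B was recorded within the 60-day window, so its effective date is the deed date Jan 23, 2020.
A is a property-tax lien and takes priority over every other lien.
The other liens, earliest effective date first: B (Jan 23, 2020), F (Mar 2, 2020), D (Mar 10, 2020), E (Mar 9, 2022), C (Jun 11, 2022).
F is senior to D before the subordination, so the two trade places.

A, B, D, F, E, C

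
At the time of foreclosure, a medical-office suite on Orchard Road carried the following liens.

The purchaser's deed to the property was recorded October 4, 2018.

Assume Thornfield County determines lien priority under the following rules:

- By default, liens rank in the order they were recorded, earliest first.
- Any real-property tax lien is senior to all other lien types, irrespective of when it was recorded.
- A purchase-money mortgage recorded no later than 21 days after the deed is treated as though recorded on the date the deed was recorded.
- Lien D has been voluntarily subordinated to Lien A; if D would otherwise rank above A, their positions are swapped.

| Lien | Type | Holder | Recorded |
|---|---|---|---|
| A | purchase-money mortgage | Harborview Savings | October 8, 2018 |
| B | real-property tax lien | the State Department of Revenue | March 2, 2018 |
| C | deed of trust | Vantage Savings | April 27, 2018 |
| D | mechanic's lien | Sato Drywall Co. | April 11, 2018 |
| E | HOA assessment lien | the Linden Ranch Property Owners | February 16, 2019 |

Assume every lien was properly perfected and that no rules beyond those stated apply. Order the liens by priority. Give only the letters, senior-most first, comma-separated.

B, A, C, D, E

First, effective dates: A was recorded within the 21-day window, so its effective date is the deed date October 4, 2018.
As a real-property tax lien, B is senior to every other lien.
Remaining liens by effective date: D (April 11, 2018), C (April 27, 2018), A (October 4, 2018), E (February 16, 2019).
D is senior to A before the subordination, so the two trade places.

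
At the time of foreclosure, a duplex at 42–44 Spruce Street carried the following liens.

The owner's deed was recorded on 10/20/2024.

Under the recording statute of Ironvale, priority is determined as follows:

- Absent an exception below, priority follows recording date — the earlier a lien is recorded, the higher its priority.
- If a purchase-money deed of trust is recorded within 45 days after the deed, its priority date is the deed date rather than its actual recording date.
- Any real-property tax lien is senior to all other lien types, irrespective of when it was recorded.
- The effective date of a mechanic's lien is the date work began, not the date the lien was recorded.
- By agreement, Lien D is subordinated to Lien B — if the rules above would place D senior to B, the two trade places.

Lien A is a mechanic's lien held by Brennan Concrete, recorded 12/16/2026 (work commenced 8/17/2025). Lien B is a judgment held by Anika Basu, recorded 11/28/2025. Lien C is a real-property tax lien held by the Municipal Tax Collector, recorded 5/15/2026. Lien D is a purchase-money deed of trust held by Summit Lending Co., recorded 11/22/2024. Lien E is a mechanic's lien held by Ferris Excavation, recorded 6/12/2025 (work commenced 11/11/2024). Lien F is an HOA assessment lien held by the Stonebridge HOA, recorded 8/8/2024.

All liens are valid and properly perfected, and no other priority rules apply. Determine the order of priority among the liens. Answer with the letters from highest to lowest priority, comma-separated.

Adjusting effective dates: A is treated as recorded 8/17/2025, the work-commencement date; D was recorded within the 45-day window, so its effective date is the deed date 10/20/2024; E is treated as recorded 11/11/2024, the work-commencement date.
As a real-property tax lien, C is senior to every other lien.
The other liens, earliest effective date first: F (8/8/2024), D (10/20/2024), E (11/11/2024), A (8/17/2025), B (11/28/2025).
D is senior to B before the subordination, so the two trade places.

C, F, B, E, A, D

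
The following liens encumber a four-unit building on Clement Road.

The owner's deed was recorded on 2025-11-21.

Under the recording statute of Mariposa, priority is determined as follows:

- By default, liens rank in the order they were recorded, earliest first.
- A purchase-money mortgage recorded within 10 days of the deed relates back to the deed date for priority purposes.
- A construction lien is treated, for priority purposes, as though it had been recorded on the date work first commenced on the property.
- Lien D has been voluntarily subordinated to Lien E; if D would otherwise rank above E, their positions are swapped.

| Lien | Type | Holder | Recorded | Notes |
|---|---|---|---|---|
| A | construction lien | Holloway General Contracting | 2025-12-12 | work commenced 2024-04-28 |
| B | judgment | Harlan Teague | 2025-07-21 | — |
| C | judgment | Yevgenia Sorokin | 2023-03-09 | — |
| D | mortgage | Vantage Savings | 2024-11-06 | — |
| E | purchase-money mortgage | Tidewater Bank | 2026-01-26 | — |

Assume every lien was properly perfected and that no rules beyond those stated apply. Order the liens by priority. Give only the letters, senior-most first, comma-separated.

Effective dates after the stated exceptions: A is treated as recorded 2024-04-28, the work-commencement date; E missed the 10-day window (66 days after the deed), so its recording date stands.
Ordering by effective date: C (2023-03-09), A (2024-04-28), D (2024-11-06), B (2025-07-21), E (2026-01-26).
D is senior to E before the subordination, so the two trade places.

C, A, E, B, D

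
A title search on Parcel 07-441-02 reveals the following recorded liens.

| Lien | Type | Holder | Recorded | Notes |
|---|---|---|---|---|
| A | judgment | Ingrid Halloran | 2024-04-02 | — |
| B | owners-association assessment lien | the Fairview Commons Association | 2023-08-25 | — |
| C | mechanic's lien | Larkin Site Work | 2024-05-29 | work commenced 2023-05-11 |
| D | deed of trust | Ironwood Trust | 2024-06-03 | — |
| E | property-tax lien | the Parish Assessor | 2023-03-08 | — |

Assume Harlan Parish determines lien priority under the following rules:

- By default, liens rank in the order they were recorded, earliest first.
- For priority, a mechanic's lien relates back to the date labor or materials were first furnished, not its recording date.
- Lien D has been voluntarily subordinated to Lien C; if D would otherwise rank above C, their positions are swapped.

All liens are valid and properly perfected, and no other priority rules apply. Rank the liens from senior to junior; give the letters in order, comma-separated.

E, C, B, A, D

First, effective dates: C relates back to 2023-05-11 (work commenced).
Ordering by effective date: E (2023-03-08), C (2023-05-11), B (2023-08-25), A (2024-04-02), D (2024-06-03).
Since D is not senior to C, the subordination leaves the order unchanged.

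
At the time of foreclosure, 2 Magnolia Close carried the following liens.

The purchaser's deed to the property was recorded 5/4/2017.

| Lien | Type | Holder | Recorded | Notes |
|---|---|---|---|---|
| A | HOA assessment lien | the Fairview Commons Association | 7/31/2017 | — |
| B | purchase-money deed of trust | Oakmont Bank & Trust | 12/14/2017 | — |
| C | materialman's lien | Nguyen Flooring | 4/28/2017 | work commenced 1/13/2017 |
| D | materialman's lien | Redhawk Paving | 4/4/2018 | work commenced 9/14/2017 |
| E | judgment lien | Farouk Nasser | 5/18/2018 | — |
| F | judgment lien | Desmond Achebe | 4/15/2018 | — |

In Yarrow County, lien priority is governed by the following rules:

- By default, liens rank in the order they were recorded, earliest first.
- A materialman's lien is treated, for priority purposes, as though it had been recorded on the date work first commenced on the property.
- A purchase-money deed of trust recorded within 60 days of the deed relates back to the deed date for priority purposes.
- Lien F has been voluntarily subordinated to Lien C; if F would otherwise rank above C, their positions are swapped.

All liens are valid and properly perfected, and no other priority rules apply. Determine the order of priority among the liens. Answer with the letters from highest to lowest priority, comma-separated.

C, A, D, B, F, E

Effective dates: B was recorded 224 days after the deed, outside the 60-day window, so it keeps its recording date; C's effective date is 1/13/2017, when work began; D's effective date is 9/14/2017, when work began.
By effective date, earliest first: C (1/13/2017), A (7/31/2017), D (9/14/2017), B (12/14/2017), F (4/15/2018), E (5/18/2018).
Since F is not senior to C, the subordination leaves the order unchanged.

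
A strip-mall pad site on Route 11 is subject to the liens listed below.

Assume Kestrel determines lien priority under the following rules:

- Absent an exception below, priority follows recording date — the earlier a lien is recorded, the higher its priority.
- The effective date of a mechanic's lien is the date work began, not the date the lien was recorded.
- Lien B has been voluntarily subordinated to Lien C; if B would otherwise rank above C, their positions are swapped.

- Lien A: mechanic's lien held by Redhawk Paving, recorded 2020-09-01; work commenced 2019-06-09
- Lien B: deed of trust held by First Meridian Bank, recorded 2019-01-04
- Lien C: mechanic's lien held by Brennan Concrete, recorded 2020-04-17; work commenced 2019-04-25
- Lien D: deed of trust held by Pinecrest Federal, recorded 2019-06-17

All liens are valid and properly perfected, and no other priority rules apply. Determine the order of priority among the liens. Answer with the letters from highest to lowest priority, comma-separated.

First, effective dates: A's effective date is 2019-06-09, when work began; C relates back to 2019-04-25 (work commenced).
By effective date, earliest first: B (2019-01-04), C (2019-04-25), A (2019-06-09), D (2019-06-17).
Because B would otherwise rank above C, the subordination swaps them.

C, B, A, D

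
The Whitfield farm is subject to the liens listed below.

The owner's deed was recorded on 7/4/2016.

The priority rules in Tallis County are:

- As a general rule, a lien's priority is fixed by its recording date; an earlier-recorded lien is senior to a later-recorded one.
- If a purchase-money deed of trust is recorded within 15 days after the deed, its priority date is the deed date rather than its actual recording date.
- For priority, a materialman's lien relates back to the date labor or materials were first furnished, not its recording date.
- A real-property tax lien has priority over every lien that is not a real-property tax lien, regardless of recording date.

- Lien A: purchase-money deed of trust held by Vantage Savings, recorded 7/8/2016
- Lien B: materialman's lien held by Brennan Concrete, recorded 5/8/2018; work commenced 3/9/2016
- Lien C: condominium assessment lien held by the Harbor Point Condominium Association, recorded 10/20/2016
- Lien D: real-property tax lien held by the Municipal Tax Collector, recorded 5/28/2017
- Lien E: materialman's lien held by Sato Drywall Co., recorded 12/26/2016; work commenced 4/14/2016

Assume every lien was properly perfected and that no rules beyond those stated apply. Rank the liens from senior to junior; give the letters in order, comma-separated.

Effective dates after the stated exceptions: A's effective date is the deed date, 7/4/2016; B's effective date is 3/9/2016, when work began; E's effective date is 4/14/2016, when work began.
D is a real-property tax lien, so it outranks all other liens regardless of date.
Among the remaining liens, by effective date: B (3/9/2016), E (4/14/2016), A (7/4/2016), C (10/20/2016).

D, B, E, A, C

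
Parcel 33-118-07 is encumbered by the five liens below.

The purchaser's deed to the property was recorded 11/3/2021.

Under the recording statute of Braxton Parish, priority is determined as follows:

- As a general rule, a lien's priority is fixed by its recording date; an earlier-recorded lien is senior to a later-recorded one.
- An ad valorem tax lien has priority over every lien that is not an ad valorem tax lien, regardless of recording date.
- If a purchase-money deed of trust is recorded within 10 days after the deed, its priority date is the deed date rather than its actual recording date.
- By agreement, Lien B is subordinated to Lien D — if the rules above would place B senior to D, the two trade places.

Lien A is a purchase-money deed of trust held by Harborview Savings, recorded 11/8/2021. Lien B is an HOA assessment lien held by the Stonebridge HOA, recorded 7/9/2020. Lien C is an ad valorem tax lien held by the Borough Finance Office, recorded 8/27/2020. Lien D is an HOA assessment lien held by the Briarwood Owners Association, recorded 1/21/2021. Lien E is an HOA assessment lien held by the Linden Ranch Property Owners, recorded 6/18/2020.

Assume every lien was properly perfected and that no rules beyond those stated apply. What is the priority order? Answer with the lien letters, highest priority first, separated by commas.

C, E, D, B, A

Effective dates after the stated exceptions: A's effective date is the deed date, 11/3/2021.
C is an ad valorem tax lien, so it outranks all other liens regardless of date.
Remaining liens by effective date: E (6/18/2020), B (7/9/2020), D (1/21/2021), A (11/3/2021).
B is senior to D before the subordination, so the two trade places.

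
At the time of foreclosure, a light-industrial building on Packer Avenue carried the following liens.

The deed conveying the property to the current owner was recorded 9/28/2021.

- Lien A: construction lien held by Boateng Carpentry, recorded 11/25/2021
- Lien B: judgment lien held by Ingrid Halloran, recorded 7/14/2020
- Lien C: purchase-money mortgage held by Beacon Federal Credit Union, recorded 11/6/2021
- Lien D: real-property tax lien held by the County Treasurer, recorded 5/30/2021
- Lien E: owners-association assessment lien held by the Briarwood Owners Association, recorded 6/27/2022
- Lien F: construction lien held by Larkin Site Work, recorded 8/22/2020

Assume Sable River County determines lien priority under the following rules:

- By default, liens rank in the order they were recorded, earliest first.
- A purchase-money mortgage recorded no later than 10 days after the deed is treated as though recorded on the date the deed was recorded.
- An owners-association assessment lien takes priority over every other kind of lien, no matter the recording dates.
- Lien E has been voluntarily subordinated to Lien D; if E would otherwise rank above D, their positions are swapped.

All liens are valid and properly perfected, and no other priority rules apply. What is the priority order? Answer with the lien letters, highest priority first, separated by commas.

Effective dates after the stated exceptions: C was recorded 39 days after the deed, outside the 10-day window, so it keeps its recording date.
E is an owners-association assessment lien, so it outranks all other liens regardless of date.
The other liens, earliest effective date first: B (7/14/2020), F (8/22/2020), D (5/30/2021), C (11/6/2021), A (11/25/2021).
E is senior to D before the subordination, so the two trade places.

D, B, F, E, C, A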